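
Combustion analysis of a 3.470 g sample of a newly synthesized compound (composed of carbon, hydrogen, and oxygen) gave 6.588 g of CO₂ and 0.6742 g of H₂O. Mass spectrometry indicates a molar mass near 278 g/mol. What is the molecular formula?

C12H6O8

mol C = 6.588 g CO₂ ÷ 44.009 g/mol = 0.14970 mol
mol H = 2 × 0.6742 g H₂O ÷ 18.015 g/mol = 0.074849 mol
mass O = 3.470 − (1.7980 + 0.075448) = 1.5965 g → mol O = 1.5965 ÷ 15.999 = 0.099790 mol
Divide by the smallest (0.074849 mol): C 2.000, H 1.000, O 1.333
Multiplying each by 3 gives whole numbers: C 6.00, H 3.00, O 4.00
Empirical formula: C6H3O4
Empirical-formula mass = 139.09 g/mol; 278 ÷ 139.09 ≈ 2, so the molecular formula is C12H6O8.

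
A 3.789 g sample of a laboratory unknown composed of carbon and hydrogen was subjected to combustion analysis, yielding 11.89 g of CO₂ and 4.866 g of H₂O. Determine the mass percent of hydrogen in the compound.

mol C = 11.89 g CO₂ ÷ 44.009 g/mol = 0.27017 mol
mol H = 2 × 4.866 g H₂O ÷ 18.015 g/mol = 0.54022 mol
mass % H = 0.54454 g ÷ 3.789 g × 100%

14.37%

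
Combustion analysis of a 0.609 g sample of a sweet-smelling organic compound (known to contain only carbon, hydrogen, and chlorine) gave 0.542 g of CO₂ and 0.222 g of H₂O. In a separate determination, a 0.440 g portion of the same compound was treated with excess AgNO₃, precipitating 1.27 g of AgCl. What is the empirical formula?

CH2Cl

mol C = 0.542 g CO₂ ÷ 44.009 g/mol = 0.01232 mol
mol H = 2 × 0.222 g H₂O ÷ 18.015 g/mol = 0.02465 mol
From the AgCl data: mol Cl per gram of compound = (1.27 ÷ 143.318) ÷ 0.440 = 0.02014 mol/g, so in the 0.609 g combustion sample mol Cl = 0.01227 mol
Divide by the smallest (0.01227 mol): C 1.004, H 2.009, Cl 1.000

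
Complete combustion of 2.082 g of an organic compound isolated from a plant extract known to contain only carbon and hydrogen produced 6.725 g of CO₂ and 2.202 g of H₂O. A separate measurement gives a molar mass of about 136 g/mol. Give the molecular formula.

mol C = 6.725 g CO₂ ÷ 44.009 g/mol = 0.15281 mol
mol H = 2 × 2.202 g H₂O ÷ 18.015 g/mol = 0.24446 mol
Divide by the smallest (0.15281 mol): C 1.000, H 1.600
Multiplying each by 5 gives whole numbers: C 5.00, H 8.00
Empirical formula: C5H8
Empirical-formula mass = 68.12 g/mol; 136 ÷ 68.12 ≈ 2, so the molecular formula is C10H16.

C10H16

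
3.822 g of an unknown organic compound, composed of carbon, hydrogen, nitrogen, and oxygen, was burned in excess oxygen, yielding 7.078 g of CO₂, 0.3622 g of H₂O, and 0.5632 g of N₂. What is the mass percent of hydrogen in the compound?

1.06%

mol C = 7.078 g CO₂ ÷ 44.009 g/mol = 0.16083 mol
mol H = 2 × 0.3622 g H₂O ÷ 18.015 g/mol = 0.040211 mol
mol N = 2 × 0.5632 g N₂ ÷ 28.014 g/mol = 0.040208 mol
mass O = 3.822 − (1.9317 + 0.040533 + 0.56320) = 1.2865 g → mol O = 1.2865 ÷ 15.999 = 0.080413 mol
mass % H = 0.040533 g ÷ 3.822 g × 100%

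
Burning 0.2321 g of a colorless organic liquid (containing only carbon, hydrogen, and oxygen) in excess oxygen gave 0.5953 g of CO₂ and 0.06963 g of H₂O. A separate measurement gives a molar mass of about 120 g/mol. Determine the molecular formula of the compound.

mol C = 0.5953 g CO₂ ÷ 44.009 g/mol = 0.013527 mol
mol H = 2 × 0.06963 g H₂O ÷ 18.015 g/mol = 0.0077302 mol
mass O = 0.2321 − (0.16247 + 0.0077921) = 0.061838 g → mol O = 0.061838 ÷ 15.999 = 0.0038651 mol
Divide by the smallest (0.0038651 mol): C 3.500, H 2.000, O 1.000
Multiplying each by 2 gives whole numbers: C 7.00, H 4.00, O 2.00
Empirical formula: C7H4O2
Empirical-formula mass = 120.11 g/mol; 120 ÷ 120.11 ≈ 1, so the molecular formula is C7H4O2.

C7H4O2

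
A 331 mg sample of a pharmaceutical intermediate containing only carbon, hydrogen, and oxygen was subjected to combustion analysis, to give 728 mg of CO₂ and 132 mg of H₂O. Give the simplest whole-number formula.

mol C = 0.728 g CO₂ ÷ 44.009 g/mol = 0.01654 mol
mol H = 2 × 0.132 g H₂O ÷ 18.015 g/mol = 0.01465 mol
mass O = 0.331 − (0.1987 + 0.01477) = 0.1175 g → mol O = 0.1175 ÷ 15.999 = 0.007347 mol
Divide by the smallest (0.007347 mol): C 2.252, H 1.995, O 1.000
Multiplying each by 4 gives whole numbers: C 9.01, H 7.98, O 4.00

C9H8O4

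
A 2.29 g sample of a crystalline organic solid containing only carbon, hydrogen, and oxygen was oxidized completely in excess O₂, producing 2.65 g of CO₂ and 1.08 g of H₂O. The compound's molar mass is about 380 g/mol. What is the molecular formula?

C10H20O15

mol C = 2.65 g CO₂ ÷ 44.009 g/mol = 0.06021 mol
mol H = 2 × 1.08 g H₂O ÷ 18.015 g/mol = 0.1199 mol
mass O = 2.29 − (0.7232 + 0.1209) = 1.446 g → mol O = 1.446 ÷ 15.999 = 0.09037 mol
Divide by the smallest (0.06021 mol): C 1.000, H 1.991, O 1.501
Multiplying each by 2 gives whole numbers: C 2.00, H 3.98, O 3.00
Empirical formula: C2H4O3
Empirical-formula mass = 76.05 g/mol; 380 ÷ 76.05 ≈ 5, so the molecular formula is C10H20O15.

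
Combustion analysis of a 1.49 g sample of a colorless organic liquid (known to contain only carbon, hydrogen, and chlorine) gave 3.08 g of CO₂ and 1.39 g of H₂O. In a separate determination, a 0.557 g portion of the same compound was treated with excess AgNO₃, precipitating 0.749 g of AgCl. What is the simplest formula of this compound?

mol C = 3.08 g CO₂ ÷ 44.009 g/mol = 0.06999 mol
mol H = 2 × 1.39 g H₂O ÷ 18.015 g/mol = 0.1543 mol
From the AgCl data: mol Cl per gram of compound = (0.749 ÷ 143.318) ÷ 0.557 = 0.009383 mol/g, so in the 1.49 g combustion sample mol Cl = 0.01398 mol
Divide by the smallest (0.01398 mol): C 5.006, H 11.038, Cl 1.000

C5H11Cl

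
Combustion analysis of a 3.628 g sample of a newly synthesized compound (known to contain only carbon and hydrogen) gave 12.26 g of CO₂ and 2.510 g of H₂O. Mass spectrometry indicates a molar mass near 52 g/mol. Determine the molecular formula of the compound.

C4H4

mol C = 12.26 g CO₂ ÷ 44.009 g/mol = 0.27858 mol
mol H = 2 × 2.510 g H₂O ÷ 18.015 g/mol = 0.27866 mol
Divide by the smallest (0.27858 mol): C 1.000, H 1.000
Empirical formula: CH
Empirical-formula mass = 13.02 g/mol; 52 ÷ 13.02 ≈ 4, so the molecular formula is C4H4.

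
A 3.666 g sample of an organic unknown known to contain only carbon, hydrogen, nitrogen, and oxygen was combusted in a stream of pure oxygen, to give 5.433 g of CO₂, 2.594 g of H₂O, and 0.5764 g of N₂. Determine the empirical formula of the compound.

C3H7NO2

mol C = 5.433 g CO₂ ÷ 44.009 g/mol = 0.12345 mol
mol H = 2 × 2.594 g H₂O ÷ 18.015 g/mol = 0.28798 mol
mol N = 2 × 0.5764 g N₂ ÷ 28.014 g/mol = 0.041151 mol
mass O = 3.666 − (1.4828 + 0.29029 + 0.57640) = 1.3165 g → mol O = 1.3165 ÷ 15.999 = 0.082288 mol
Divide by the smallest (0.041151 mol): C 3.000, H 6.998, N 1.000, O 2.000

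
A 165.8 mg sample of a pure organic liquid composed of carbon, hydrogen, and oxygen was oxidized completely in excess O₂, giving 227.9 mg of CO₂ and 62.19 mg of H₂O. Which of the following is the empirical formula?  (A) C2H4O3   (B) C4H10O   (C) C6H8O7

mol C = 0.2279 g CO₂ ÷ 44.009 g/mol = 0.0051785 mol
mol H = 2 × 0.06219 g H₂O ÷ 18.015 g/mol = 0.0069042 mol
mass O = 0.1658 − (0.062199 + 0.0069595) = 0.096642 g → mol O = 0.096642 ÷ 15.999 = 0.0060405 mol
Divide by the smallest (0.0051785 mol): C 1.000, H 1.333, O 1.166
Multiplying each by 6 gives whole numbers: C 6.00, H 8.00, O 7.00

(C) C6H8O7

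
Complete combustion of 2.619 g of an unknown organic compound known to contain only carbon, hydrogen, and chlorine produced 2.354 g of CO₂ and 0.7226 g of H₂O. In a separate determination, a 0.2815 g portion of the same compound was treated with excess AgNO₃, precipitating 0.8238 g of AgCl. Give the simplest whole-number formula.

mol C = 2.354 g CO₂ ÷ 44.009 g/mol = 0.053489 mol
mol H = 2 × 0.7226 g H₂O ÷ 18.015 g/mol = 0.080222 mol
From the AgCl data: mol Cl per gram of compound = (0.8238 ÷ 143.318) ÷ 0.2815 = 0.020419 mol/g, so in the 2.619 g combustion sample mol Cl = 0.053478 mol
Divide by the smallest (0.053478 mol): C 1.000, H 1.500, Cl 1.000
Multiplying each by 2 gives whole numbers: C 2.00, H 3.00, Cl 2.00

C2H3Cl2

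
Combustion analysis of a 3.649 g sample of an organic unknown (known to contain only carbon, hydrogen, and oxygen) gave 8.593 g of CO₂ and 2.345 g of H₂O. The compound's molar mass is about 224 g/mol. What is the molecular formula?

C12H16O4

mol C = 8.593 g CO₂ ÷ 44.009 g/mol = 0.19526 mol
mol H = 2 × 2.345 g H₂O ÷ 18.015 g/mol = 0.26034 mol
mass O = 3.649 − (2.3452 + 0.26242) = 1.0414 g → mol O = 1.0414 ÷ 15.999 = 0.065089 mol
Divide by the smallest (0.065089 mol): C 3.000, H 4.000, O 1.000
Empirical formula: C3H4O
Empirical-formula mass = 56.06 g/mol; 224 ÷ 56.06 ≈ 4, so the molecular formula is C12H16O4.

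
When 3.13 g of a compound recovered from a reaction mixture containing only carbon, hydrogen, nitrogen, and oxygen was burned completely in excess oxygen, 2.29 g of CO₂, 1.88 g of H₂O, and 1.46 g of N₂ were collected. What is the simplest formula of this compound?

CH4N2O

mol C = 2.29 g CO₂ ÷ 44.009 g/mol = 0.05203 mol
mol H = 2 × 1.88 g H₂O ÷ 18.015 g/mol = 0.2087 mol
mol N = 2 × 1.46 g N₂ ÷ 28.014 g/mol = 0.1042 mol
mass O = 3.13 − (0.6250 + 0.2104 + 1.460) = 0.8346 g → mol O = 0.8346 ÷ 15.999 = 0.05217 mol
Divide by the smallest (0.05203 mol): C 1.000, H 4.011, N 2.003, O 1.003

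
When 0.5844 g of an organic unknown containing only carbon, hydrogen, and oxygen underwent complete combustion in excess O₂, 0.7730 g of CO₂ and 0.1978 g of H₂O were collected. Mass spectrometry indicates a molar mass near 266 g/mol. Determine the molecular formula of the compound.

C8H10O10

mol C = 0.7730 g CO₂ ÷ 44.009 g/mol = 0.017565 mol
mol H = 2 × 0.1978 g H₂O ÷ 18.015 g/mol = 0.021959 mol
mass O = 0.5844 − (0.21097 + 0.022135) = 0.35130 g → mol O = 0.35130 ÷ 15.999 = 0.021957 mol
Divide by the smallest (0.017565 mol): C 1.000, H 1.250, O 1.250
Multiplying each by 4 gives whole numbers: C 4.00, H 5.00, O 5.00
Empirical formula: C4H5O5
Empirical-formula mass = 133.08 g/mol; 266 ÷ 133.08 ≈ 2, so the molecular formula is C8H10O10.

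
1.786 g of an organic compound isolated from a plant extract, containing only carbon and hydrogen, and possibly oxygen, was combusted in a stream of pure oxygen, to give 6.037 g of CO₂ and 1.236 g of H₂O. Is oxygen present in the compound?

no

mol C = 6.037 g CO₂ ÷ 44.009 g/mol = 0.13718 mol
mol H = 2 × 1.236 g H₂O ÷ 18.015 g/mol = 0.13722 mol
C and H together account for 1.7859 g — essentially the entire 1.786 g sample — so the compound contains no oxygen.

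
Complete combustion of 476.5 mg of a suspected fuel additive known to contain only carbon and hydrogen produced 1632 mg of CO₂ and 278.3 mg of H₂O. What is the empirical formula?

C6H5

mol C = 1.632 g CO₂ ÷ 44.009 g/mol = 0.037083 mol
mol H = 2 × 0.2783 g H₂O ÷ 18.015 g/mol = 0.030896 mol
Divide by the smallest (0.030896 mol): C 1.200, H 1.000
Multiplying each by 5 gives whole numbers: C 6.00, H 5.00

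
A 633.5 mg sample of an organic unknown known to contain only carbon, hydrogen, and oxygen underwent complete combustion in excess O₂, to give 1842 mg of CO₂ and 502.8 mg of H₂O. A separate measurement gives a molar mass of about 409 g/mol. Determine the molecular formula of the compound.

C27H36O3

mol C = 1.842 g CO₂ ÷ 44.009 g/mol = 0.041855 mol
mol H = 2 × 0.5028 g H₂O ÷ 18.015 g/mol = 0.055820 mol
mass O = 0.6335 − (0.50272 + 0.056267) = 0.074512 g → mol O = 0.074512 ÷ 15.999 = 0.0046573 mol
Divide by the smallest (0.0046573 mol): C 8.987, H 11.986, O 1.000
Empirical formula: C9H12O
Empirical-formula mass = 136.19 g/mol; 409 ÷ 136.19 ≈ 3, so the molecular formula is C27H36O3.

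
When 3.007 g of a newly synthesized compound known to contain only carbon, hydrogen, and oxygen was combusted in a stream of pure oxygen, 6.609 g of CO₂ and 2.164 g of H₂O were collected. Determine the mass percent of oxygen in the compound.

31.96%

mol C = 6.609 g CO₂ ÷ 44.009 g/mol = 0.15017 mol
mol H = 2 × 2.164 g H₂O ÷ 18.015 g/mol = 0.24024 mol
mass O = 3.007 − (1.8037 + 0.24217) = 0.96110 g → mol O = 0.96110 ÷ 15.999 = 0.060072 mol
mass % O = 0.96110 g ÷ 3.007 g × 100%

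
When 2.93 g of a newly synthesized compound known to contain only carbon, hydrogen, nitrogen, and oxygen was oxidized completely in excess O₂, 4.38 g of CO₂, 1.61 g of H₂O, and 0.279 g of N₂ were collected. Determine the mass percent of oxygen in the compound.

43.5%

mol C = 4.38 g CO₂ ÷ 44.009 g/mol = 0.09953 mol
mol H = 2 × 1.61 g H₂O ÷ 18.015 g/mol = 0.1787 mol
mol N = 2 × 0.279 g N₂ ÷ 28.014 g/mol = 0.01992 mol
mass O = 2.93 − (1.195 + 0.1802 + 0.2790) = 1.275 g → mol O = 1.275 ÷ 15.999 = 0.07972 mol
mass % O = 1.275 g ÷ 2.93 g × 100%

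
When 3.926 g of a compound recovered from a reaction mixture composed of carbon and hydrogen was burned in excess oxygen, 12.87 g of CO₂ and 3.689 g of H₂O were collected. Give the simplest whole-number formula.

mol C = 12.87 g CO₂ ÷ 44.009 g/mol = 0.29244 mol
mol H = 2 × 3.689 g H₂O ÷ 18.015 g/mol = 0.40955 mol
Divide by the smallest (0.29244 mol): C 1.000, H 1.400
Multiplying each by 5 gives whole numbers: C 5.00, H 7.00

C5H7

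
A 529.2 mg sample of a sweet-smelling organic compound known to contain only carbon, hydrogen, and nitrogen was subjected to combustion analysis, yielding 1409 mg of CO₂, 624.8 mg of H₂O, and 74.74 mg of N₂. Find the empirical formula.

mol C = 1.409 g CO₂ ÷ 44.009 g/mol = 0.032016 mol
mol H = 2 × 0.6248 g H₂O ÷ 18.015 g/mol = 0.069364 mol
mol N = 2 × 0.07474 g N₂ ÷ 28.014 g/mol = 0.0053359 mol
Divide by the smallest (0.0053359 mol): C 6.000, H 13.000, N 1.000

C6H13N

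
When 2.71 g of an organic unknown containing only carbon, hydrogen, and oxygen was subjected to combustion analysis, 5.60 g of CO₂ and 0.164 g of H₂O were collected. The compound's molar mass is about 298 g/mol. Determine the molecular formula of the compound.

C14H2O8

mol C = 5.60 g CO₂ ÷ 44.009 g/mol = 0.1272 mol
mol H = 2 × 0.164 g H₂O ÷ 18.015 g/mol = 0.01821 mol
mass O = 2.71 − (1.528 + 0.01835) = 1.163 g → mol O = 1.163 ÷ 15.999 = 0.07271 mol
Divide by the smallest (0.01821 mol): C 6.989, H 1.000, O 3.994
Empirical formula: C7HO4
Empirical-formula mass = 149.08 g/mol; 298 ÷ 149.08 ≈ 2, so the molecular formula is C14H2O8.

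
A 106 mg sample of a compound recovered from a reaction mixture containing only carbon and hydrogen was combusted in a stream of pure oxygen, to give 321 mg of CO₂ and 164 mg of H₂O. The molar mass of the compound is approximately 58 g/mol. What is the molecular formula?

C4H10

mol C = 0.321 g CO₂ ÷ 44.009 g/mol = 0.007294 mol
mol H = 2 × 0.164 g H₂O ÷ 18.015 g/mol = 0.01821 mol
Divide by the smallest (0.007294 mol): C 1.000, H 2.496
Multiplying each by 2 gives whole numbers: C 2.00, H 4.99
Empirical formula: C2H5
Empirical-formula mass = 29.06 g/mol; 58 ÷ 29.06 ≈ 2, so the molecular formula is C4H10.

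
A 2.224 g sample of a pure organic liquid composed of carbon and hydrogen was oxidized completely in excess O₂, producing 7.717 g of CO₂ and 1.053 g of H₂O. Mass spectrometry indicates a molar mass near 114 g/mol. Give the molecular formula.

C9H6

mol C = 7.717 g CO₂ ÷ 44.009 g/mol = 0.17535 mol
mol H = 2 × 1.053 g H₂O ÷ 18.015 g/mol = 0.11690 mol
Divide by the smallest (0.11690 mol): C 1.500, H 1.000
Multiplying each by 2 gives whole numbers: C 3.00, H 2.00
Empirical formula: C3H2
Empirical-formula mass = 38.05 g/mol; 114 ÷ 38.05 ≈ 3, so the molecular formula is C9H6.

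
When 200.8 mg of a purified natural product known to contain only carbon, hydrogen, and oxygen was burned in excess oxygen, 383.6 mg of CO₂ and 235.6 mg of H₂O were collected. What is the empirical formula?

C2H6O

mol C = 0.3836 g CO₂ ÷ 44.009 g/mol = 0.0087164 mol
mol H = 2 × 0.2356 g H₂O ÷ 18.015 g/mol = 0.026156 mol
mass O = 0.2008 − (0.10469 + 0.026365) = 0.069742 g → mol O = 0.069742 ÷ 15.999 = 0.0043592 mol
Divide by the smallest (0.0043592 mol): C 2.000, H 6.000, O 1.000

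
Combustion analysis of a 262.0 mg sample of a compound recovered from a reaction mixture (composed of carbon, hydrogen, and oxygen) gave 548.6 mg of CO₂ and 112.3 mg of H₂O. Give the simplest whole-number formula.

C2H2O

mol C = 0.5486 g CO₂ ÷ 44.009 g/mol = 0.012466 mol
mol H = 2 × 0.1123 g H₂O ÷ 18.015 g/mol = 0.012467 mol
mass O = 0.2620 − (0.14972 + 0.012567) = 0.099708 g → mol O = 0.099708 ÷ 15.999 = 0.0062321 mol
Divide by the smallest (0.0062321 mol): C 2.000, H 2.000, O 1.000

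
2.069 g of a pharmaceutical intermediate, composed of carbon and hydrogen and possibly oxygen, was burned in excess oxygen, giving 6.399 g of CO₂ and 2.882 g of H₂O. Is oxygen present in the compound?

mol C = 6.399 g CO₂ ÷ 44.009 g/mol = 0.14540 mol
mol H = 2 × 2.882 g H₂O ÷ 18.015 g/mol = 0.31996 mol
C and H together account for 2.0689 g — essentially the entire 2.069 g sample — so the compound contains no oxygen.

no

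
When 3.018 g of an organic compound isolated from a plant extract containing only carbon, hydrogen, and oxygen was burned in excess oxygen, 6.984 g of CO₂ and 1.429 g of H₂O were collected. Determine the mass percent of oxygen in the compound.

mol C = 6.984 g CO₂ ÷ 44.009 g/mol = 0.15869 mol
mol H = 2 × 1.429 g H₂O ÷ 18.015 g/mol = 0.15865 mol
mass O = 3.018 − (1.9061 + 0.15991) = 0.95200 g → mol O = 0.95200 ÷ 15.999 = 0.059504 mol
mass % O = 0.95200 g ÷ 3.018 g × 100%

31.54%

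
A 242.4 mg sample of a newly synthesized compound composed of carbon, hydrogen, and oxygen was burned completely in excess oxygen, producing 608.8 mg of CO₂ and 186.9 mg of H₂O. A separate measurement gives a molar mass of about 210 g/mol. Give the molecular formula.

C12H18O3

mol C = 0.6088 g CO₂ ÷ 44.009 g/mol = 0.013834 mol
mol H = 2 × 0.1869 g H₂O ÷ 18.015 g/mol = 0.020749 mol
mass O = 0.2424 − (0.16615 + 0.020915) = 0.055330 g → mol O = 0.055330 ÷ 15.999 = 0.0034583 mol
Divide by the smallest (0.0034583 mol): C 4.000, H 6.000, O 1.000
Empirical formula: C4H6O
Empirical-formula mass = 70.09 g/mol; 210 ÷ 70.09 ≈ 3, so the molecular formula is C12H18O3.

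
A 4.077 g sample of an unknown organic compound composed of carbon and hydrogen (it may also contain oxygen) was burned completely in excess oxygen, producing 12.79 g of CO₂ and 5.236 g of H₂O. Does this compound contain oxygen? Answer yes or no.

no

mol C = 12.79 g CO₂ ÷ 44.009 g/mol = 0.29062 mol
mol H = 2 × 5.236 g H₂O ÷ 18.015 g/mol = 0.58129 mol
C and H together account for 4.0766 g — essentially the entire 4.077 g sample — so the compound contains no oxygen.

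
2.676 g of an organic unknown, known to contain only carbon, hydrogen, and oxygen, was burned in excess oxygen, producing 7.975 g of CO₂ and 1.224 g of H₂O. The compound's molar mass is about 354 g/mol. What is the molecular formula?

C24H18O3

mol C = 7.975 g CO₂ ÷ 44.009 g/mol = 0.18121 mol
mol H = 2 × 1.224 g H₂O ÷ 18.015 g/mol = 0.13589 mol
mass O = 2.676 − (2.1765 + 0.13697) = 0.36248 g → mol O = 0.36248 ÷ 15.999 = 0.022656 mol
Divide by the smallest (0.022656 mol): C 7.998, H 5.998, O 1.000
Empirical formula: C8H6O
Empirical-formula mass = 118.13 g/mol; 354 ÷ 118.13 ≈ 3, so the molecular formula is C24H18O3.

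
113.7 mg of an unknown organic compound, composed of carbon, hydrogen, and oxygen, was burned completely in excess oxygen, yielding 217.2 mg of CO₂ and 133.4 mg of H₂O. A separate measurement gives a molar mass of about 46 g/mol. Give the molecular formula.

C2H6O

mol C = 0.2172 g CO₂ ÷ 44.009 g/mol = 0.0049354 mol
mol H = 2 × 0.1334 g H₂O ÷ 18.015 g/mol = 0.014810 mol
mass O = 0.1137 − (0.059279 + 0.014928) = 0.039493 g → mol O = 0.039493 ÷ 15.999 = 0.0024685 mol
Divide by the smallest (0.0024685 mol): C 1.999, H 6.000, O 1.000
Empirical formula: C2H6O
Empirical-formula mass = 46.07 g/mol; 46 ÷ 46.07 ≈ 1, so the molecular formula is C2H6O.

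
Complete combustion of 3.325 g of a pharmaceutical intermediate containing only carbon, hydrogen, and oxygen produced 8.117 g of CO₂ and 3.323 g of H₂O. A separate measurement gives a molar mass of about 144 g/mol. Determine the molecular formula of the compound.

mol C = 8.117 g CO₂ ÷ 44.009 g/mol = 0.18444 mol
mol H = 2 × 3.323 g H₂O ÷ 18.015 g/mol = 0.36891 mol
mass O = 3.325 − (2.2153 + 0.37187) = 0.73783 g → mol O = 0.73783 ÷ 15.999 = 0.046117 mol
Divide by the smallest (0.046117 mol): C 3.999, H 7.999, O 1.000
Empirical formula: C4H8O
Empirical-formula mass = 72.11 g/mol; 144 ÷ 72.11 ≈ 2, so the molecular formula is C8H16O2.

C8H16O2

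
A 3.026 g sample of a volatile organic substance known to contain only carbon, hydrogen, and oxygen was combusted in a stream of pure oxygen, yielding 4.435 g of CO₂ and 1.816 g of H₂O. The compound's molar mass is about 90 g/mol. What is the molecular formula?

C3H6O3

mol C = 4.435 g CO₂ ÷ 44.009 g/mol = 0.10077 mol
mol H = 2 × 1.816 g H₂O ÷ 18.015 g/mol = 0.20161 mol
mass O = 3.026 − (1.2104 + 0.20322) = 1.6124 g → mol O = 1.6124 ÷ 15.999 = 0.10078 mol
Divide by the smallest (0.10077 mol): C 1.000, H 2.001, O 1.000
Empirical formula: CH2O
Empirical-formula mass = 30.03 g/mol; 90 ÷ 30.03 ≈ 3, so the molecular formula is C3H6O3.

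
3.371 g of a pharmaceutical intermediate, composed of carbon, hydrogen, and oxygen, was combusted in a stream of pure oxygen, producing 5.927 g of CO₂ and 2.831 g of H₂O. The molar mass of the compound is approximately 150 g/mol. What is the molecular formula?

C6H14O4

mol C = 5.927 g CO₂ ÷ 44.009 g/mol = 0.13468 mol
mol H = 2 × 2.831 g H₂O ÷ 18.015 g/mol = 0.31429 mol
mass O = 3.371 − (1.6176 + 0.31681) = 1.4366 g → mol O = 1.4366 ÷ 15.999 = 0.089792 mol
Divide by the smallest (0.089792 mol): C 1.500, H 3.500, O 1.000
Multiplying each by 2 gives whole numbers: C 3.00, H 7.00, O 2.00
Empirical formula: C3H7O2
Empirical-formula mass = 75.09 g/mol; 150 ÷ 75.09 ≈ 2, so the molecular formula is C6H14O4.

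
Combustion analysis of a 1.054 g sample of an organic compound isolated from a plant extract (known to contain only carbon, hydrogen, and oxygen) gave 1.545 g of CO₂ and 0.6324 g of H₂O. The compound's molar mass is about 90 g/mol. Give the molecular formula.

C3H6O3

mol C = 1.545 g CO₂ ÷ 44.009 g/mol = 0.035106 mol
mol H = 2 × 0.6324 g H₂O ÷ 18.015 g/mol = 0.070208 mol
mass O = 1.054 − (0.42166 + 0.070770) = 0.56157 g → mol O = 0.56157 ÷ 15.999 = 0.035100 mol
Divide by the smallest (0.035100 mol): C 1.000, H 2.000, O 1.000
Empirical formula: CH2O
Empirical-formula mass = 30.03 g/mol; 90 ÷ 30.03 ≈ 3, so the molecular formula is C3H6O3.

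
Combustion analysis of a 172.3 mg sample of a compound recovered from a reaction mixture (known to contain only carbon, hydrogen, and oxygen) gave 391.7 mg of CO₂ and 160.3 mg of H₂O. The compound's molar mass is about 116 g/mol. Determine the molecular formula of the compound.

C6H12O2

mol C = 0.3917 g CO₂ ÷ 44.009 g/mol = 0.0089005 mol
mol H = 2 × 0.1603 g H₂O ÷ 18.015 g/mol = 0.017796 mol
mass O = 0.1723 − (0.10690 + 0.017939) = 0.047458 g → mol O = 0.047458 ÷ 15.999 = 0.0029663 mol
Divide by the smallest (0.0029663 mol): C 3.001, H 5.999, O 1.000
Empirical formula: C3H6O
Empirical-formula mass = 58.08 g/mol; 116 ÷ 58.08 ≈ 2, so the molecular formula is C6H12O2.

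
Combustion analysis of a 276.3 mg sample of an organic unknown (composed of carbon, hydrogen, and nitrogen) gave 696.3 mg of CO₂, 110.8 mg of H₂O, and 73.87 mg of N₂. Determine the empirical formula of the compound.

C9H7N3

mol C = 0.6963 g CO₂ ÷ 44.009 g/mol = 0.015822 mol
mol H = 2 × 0.1108 g H₂O ÷ 18.015 g/mol = 0.012301 mol
mol N = 2 × 0.07387 g N₂ ÷ 28.014 g/mol = 0.0052738 mol
Divide by the smallest (0.0052738 mol): C 3.000, H 2.332, N 1.000
Multiplying each by 3 gives whole numbers: C 9.00, H 7.00, N 3.00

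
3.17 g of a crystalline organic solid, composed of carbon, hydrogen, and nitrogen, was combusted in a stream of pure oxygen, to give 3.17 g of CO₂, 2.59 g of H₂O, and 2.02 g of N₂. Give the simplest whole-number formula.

mol C = 3.17 g CO₂ ÷ 44.009 g/mol = 0.07203 mol
mol H = 2 × 2.59 g H₂O ÷ 18.015 g/mol = 0.2875 mol
mol N = 2 × 2.02 g N₂ ÷ 28.014 g/mol = 0.1442 mol
Divide by the smallest (0.07203 mol): C 1.000, H 3.992, N 2.002

CH4N2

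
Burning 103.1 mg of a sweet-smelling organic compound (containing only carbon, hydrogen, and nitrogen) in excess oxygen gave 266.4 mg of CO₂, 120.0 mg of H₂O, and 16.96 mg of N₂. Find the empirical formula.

mol C = 0.2664 g CO₂ ÷ 44.009 g/mol = 0.0060533 mol
mol H = 2 × 0.1200 g H₂O ÷ 18.015 g/mol = 0.013322 mol
mol N = 2 × 0.01696 g N₂ ÷ 28.014 g/mol = 0.0012108 mol
Divide by the smallest (0.0012108 mol): C 4.999, H 11.003, N 1.000

C5H11N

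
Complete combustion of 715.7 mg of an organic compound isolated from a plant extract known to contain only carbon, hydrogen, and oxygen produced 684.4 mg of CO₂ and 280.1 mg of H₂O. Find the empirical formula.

CH2O2

mol C = 0.6844 g CO₂ ÷ 44.009 g/mol = 0.015551 mol
mol H = 2 × 0.2801 g H₂O ÷ 18.015 g/mol = 0.031096 mol
mass O = 0.7157 − (0.18679 + 0.031345) = 0.49757 g → mol O = 0.49757 ÷ 15.999 = 0.031100 mol
Divide by the smallest (0.015551 mol): C 1.000, H 2.000, O 2.000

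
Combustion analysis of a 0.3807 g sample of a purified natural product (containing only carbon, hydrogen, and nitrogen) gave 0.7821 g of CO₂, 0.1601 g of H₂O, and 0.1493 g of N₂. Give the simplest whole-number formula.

mol C = 0.7821 g CO₂ ÷ 44.009 g/mol = 0.017771 mol
mol H = 2 × 0.1601 g H₂O ÷ 18.015 g/mol = 0.017774 mol
mol N = 2 × 0.1493 g N₂ ÷ 28.014 g/mol = 0.010659 mol
Divide by the smallest (0.010659 mol): C 1.667, H 1.668, N 1.000
Multiplying each by 3 gives whole numbers: C 5.00, H 5.00, N 3.00

C5H5N3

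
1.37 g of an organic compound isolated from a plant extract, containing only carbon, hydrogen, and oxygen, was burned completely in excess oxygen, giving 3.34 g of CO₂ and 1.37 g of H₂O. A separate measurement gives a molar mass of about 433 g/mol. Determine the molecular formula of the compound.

mol C = 3.34 g CO₂ ÷ 44.009 g/mol = 0.07589 mol
mol H = 2 × 1.37 g H₂O ÷ 18.015 g/mol = 0.1521 mol
mass O = 1.37 − (0.9116 + 0.1533) = 0.3051 g → mol O = 0.3051 ÷ 15.999 = 0.01907 mol
Divide by the smallest (0.01907 mol): C 3.979, H 7.975, O 1.000
Empirical formula: C4H8O
Empirical-formula mass = 72.11 g/mol; 433 ÷ 72.11 ≈ 6, so the molecular formula is C24H48O6.

C24H48O6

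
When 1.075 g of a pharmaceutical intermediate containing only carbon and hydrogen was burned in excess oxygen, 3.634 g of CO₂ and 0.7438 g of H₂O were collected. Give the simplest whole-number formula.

mol C = 3.634 g CO₂ ÷ 44.009 g/mol = 0.082574 mol
mol H = 2 × 0.7438 g H₂O ÷ 18.015 g/mol = 0.082576 mol
Divide by the smallest (0.082574 mol): C 1.000, H 1.000

CH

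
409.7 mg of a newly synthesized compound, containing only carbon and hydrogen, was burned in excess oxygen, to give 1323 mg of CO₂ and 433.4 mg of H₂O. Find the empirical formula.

C5H8

mol C = 1.323 g CO₂ ÷ 44.009 g/mol = 0.030062 mol
mol H = 2 × 0.4334 g H₂O ÷ 18.015 g/mol = 0.048115 mol
Divide by the smallest (0.030062 mol): C 1.000, H 1.601
Multiplying each by 5 gives whole numbers: C 5.00, H 8.00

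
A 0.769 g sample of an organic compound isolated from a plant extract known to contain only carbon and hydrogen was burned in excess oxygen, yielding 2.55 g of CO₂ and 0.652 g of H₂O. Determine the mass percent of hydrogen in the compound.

9.5%

mol C = 2.55 g CO₂ ÷ 44.009 g/mol = 0.05794 mol
mol H = 2 × 0.652 g H₂O ÷ 18.015 g/mol = 0.07238 mol
mass % H = 0.07296 g ÷ 0.769 g × 100%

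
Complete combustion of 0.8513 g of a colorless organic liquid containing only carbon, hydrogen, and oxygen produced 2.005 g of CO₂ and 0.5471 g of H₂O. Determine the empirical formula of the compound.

C3H4O

mol C = 2.005 g CO₂ ÷ 44.009 g/mol = 0.045559 mol
mol H = 2 × 0.5471 g H₂O ÷ 18.015 g/mol = 0.060738 mol
mass O = 0.8513 − (0.54721 + 0.061224) = 0.24287 g → mol O = 0.24287 ÷ 15.999 = 0.015180 mol
Divide by the smallest (0.015180 mol): C 3.001, H 4.001, O 1.000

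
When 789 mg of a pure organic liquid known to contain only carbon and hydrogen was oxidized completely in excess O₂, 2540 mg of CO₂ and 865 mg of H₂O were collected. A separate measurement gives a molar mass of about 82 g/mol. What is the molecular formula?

C6H10

mol C = 2.54 g CO₂ ÷ 44.009 g/mol = 0.05772 mol
mol H = 2 × 0.865 g H₂O ÷ 18.015 g/mol = 0.09603 mol
Divide by the smallest (0.05772 mol): C 1.000, H 1.664
Multiplying each by 3 gives whole numbers: C 3.00, H 4.99
Empirical formula: C3H5
Empirical-formula mass = 41.07 g/mol; 82 ÷ 41.07 ≈ 2, so the molecular formula is C6H10.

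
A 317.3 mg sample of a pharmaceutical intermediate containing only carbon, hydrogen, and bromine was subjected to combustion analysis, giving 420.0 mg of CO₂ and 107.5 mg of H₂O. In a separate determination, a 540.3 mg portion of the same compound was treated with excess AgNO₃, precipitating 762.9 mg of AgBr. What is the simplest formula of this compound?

C4H5Br

mol C = 0.4200 g CO₂ ÷ 44.009 g/mol = 0.0095435 mol
mol H = 2 × 0.1075 g H₂O ÷ 18.015 g/mol = 0.011934 mol
From the AgBr data: mol Br per gram of compound = (0.7629 ÷ 187.772) ÷ 0.5403 = 0.0075197 mol/g, so in the 0.3173 g combustion sample mol Br = 0.0023860 mol
Divide by the smallest (0.0023860 mol): C 4.000, H 5.002, Br 1.000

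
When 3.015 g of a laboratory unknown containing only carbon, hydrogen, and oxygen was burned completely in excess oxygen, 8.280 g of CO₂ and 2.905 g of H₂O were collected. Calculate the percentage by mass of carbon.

mol C = 8.280 g CO₂ ÷ 44.009 g/mol = 0.18814 mol
mol H = 2 × 2.905 g H₂O ÷ 18.015 g/mol = 0.32251 mol
mass O = 3.015 − (2.2598 + 0.32509) = 0.43012 g → mol O = 0.43012 ÷ 15.999 = 0.026884 mol
mass % C = 2.2598 g ÷ 3.015 g × 100%

74.95%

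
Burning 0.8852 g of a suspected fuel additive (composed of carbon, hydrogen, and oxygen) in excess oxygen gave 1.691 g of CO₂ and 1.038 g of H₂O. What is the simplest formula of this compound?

C2H6O

mol C = 1.691 g CO₂ ÷ 44.009 g/mol = 0.038424 mol
mol H = 2 × 1.038 g H₂O ÷ 18.015 g/mol = 0.11524 mol
mass O = 0.8852 − (0.46151 + 0.11616) = 0.30753 g → mol O = 0.30753 ÷ 15.999 = 0.019222 mol
Divide by the smallest (0.019222 mol): C 1.999, H 5.995, O 1.000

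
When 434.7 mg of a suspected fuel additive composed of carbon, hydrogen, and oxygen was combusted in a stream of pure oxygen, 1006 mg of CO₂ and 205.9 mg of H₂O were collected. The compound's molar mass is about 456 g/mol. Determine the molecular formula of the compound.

mol C = 1.006 g CO₂ ÷ 44.009 g/mol = 0.022859 mol
mol H = 2 × 0.2059 g H₂O ÷ 18.015 g/mol = 0.022859 mol
mass O = 0.4347 − (0.27456 + 0.023042) = 0.13710 g → mol O = 0.13710 ÷ 15.999 = 0.0085692 mol
Divide by the smallest (0.0085692 mol): C 2.668, H 2.668, O 1.000
Multiplying each by 3 gives whole numbers: C 8.00, H 8.00, O 3.00
Empirical formula: C8H8O3
Empirical-formula mass = 152.15 g/mol; 456 ÷ 152.15 ≈ 3, so the molecular formula is C24H24O9.

C24H24O9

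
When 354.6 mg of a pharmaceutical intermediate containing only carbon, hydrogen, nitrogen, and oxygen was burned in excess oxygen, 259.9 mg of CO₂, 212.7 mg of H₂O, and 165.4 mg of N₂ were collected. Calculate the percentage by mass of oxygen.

mol C = 0.2599 g CO₂ ÷ 44.009 g/mol = 0.0059056 mol
mol H = 2 × 0.2127 g H₂O ÷ 18.015 g/mol = 0.023614 mol
mol N = 2 × 0.1654 g N₂ ÷ 28.014 g/mol = 0.011808 mol
mass O = 0.3546 − (0.070932 + 0.023803 + 0.16540) = 0.094465 g → mol O = 0.094465 ÷ 15.999 = 0.0059044 mol
mass % O = 0.094465 g ÷ 0.3546 g × 100%

26.64%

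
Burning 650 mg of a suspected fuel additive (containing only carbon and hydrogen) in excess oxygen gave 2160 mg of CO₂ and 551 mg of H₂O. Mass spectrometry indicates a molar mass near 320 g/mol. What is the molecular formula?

mol C = 2.16 g CO₂ ÷ 44.009 g/mol = 0.04908 mol
mol H = 2 × 0.551 g H₂O ÷ 18.015 g/mol = 0.06117 mol
Divide by the smallest (0.04908 mol): C 1.000, H 1.246
Multiplying each by 4 gives whole numbers: C 4.00, H 4.99
Empirical formula: C4H5
Empirical-formula mass = 53.08 g/mol; 320 ÷ 53.08 ≈ 6, so the molecular formula is C24H30.

C24H30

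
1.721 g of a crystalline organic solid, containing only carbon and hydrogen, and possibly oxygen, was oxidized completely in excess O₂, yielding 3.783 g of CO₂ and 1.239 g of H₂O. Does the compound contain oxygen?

mol C = 3.783 g CO₂ ÷ 44.009 g/mol = 0.085960 mol
mol H = 2 × 1.239 g H₂O ÷ 18.015 g/mol = 0.13755 mol
C and H account for only 1.1711 g of the 1.721 g sample; the remaining 0.54989 g must be oxygen.

yes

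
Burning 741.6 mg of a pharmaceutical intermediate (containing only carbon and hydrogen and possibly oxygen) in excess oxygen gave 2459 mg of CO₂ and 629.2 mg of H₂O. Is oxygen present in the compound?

no

mol C = 2.459 g CO₂ ÷ 44.009 g/mol = 0.055875 mol
mol H = 2 × 0.6292 g H₂O ÷ 18.015 g/mol = 0.069853 mol
C and H together account for 0.74153 g — essentially the entire 0.7416 g sample — so the compound contains no oxygen.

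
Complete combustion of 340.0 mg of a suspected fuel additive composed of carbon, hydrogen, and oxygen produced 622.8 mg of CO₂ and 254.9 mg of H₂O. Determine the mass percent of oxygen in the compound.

41.62%

mol C = 0.6228 g CO₂ ÷ 44.009 g/mol = 0.014152 mol
mol H = 2 × 0.2549 g H₂O ÷ 18.015 g/mol = 0.028299 mol
mass O = 0.3400 − (0.16998 + 0.028525) = 0.14150 g → mol O = 0.14150 ÷ 15.999 = 0.0088443 mol
mass % O = 0.14150 g ÷ 0.3400 g × 100%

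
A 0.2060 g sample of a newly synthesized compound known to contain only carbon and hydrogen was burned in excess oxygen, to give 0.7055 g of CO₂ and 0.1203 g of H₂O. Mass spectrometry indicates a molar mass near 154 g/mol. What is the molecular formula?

C12H10

mol C = 0.7055 g CO₂ ÷ 44.009 g/mol = 0.016031 mol
mol H = 2 × 0.1203 g H₂O ÷ 18.015 g/mol = 0.013356 mol
Divide by the smallest (0.013356 mol): C 1.200, H 1.000
Multiplying each by 5 gives whole numbers: C 6.00, H 5.00
Empirical formula: C6H5
Empirical-formula mass = 77.11 g/mol; 154 ÷ 77.11 ≈ 2, so the molecular formula is C12H10.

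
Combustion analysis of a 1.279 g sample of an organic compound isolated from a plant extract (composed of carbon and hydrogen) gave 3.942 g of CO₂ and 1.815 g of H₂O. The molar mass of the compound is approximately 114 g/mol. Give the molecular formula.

mol C = 3.942 g CO₂ ÷ 44.009 g/mol = 0.089573 mol
mol H = 2 × 1.815 g H₂O ÷ 18.015 g/mol = 0.20150 mol
Divide by the smallest (0.089573 mol): C 1.000, H 2.250
Multiplying each by 4 gives whole numbers: C 4.00, H 9.00
Empirical formula: C4H9
Empirical-formula mass = 57.12 g/mol; 114 ÷ 57.12 ≈ 2, so the molecular formula is C8H18.

C8H18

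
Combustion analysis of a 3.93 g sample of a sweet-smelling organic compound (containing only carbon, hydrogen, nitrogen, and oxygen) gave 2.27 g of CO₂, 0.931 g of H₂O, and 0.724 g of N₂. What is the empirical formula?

CH2NO3

mol C = 2.27 g CO₂ ÷ 44.009 g/mol = 0.05158 mol
mol H = 2 × 0.931 g H₂O ÷ 18.015 g/mol = 0.1034 mol
mol N = 2 × 0.724 g N₂ ÷ 28.014 g/mol = 0.05169 mol
mass O = 3.93 − (0.6195 + 0.1042 + 0.7240) = 2.482 g → mol O = 2.482 ÷ 15.999 = 0.1552 mol
Divide by the smallest (0.05158 mol): C 1.000, H 2.004, N 1.002, O 3.008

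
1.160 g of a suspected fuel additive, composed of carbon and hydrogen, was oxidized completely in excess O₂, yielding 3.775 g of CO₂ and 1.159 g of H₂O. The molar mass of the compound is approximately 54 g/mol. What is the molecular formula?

C4H6

mol C = 3.775 g CO₂ ÷ 44.009 g/mol = 0.085778 mol
mol H = 2 × 1.159 g H₂O ÷ 18.015 g/mol = 0.12867 mol
Divide by the smallest (0.085778 mol): C 1.000, H 1.500
Multiplying each by 2 gives whole numbers: C 2.00, H 3.00
Empirical formula: C2H3
Empirical-formula mass = 27.05 g/mol; 54 ÷ 27.05 ≈ 2, so the molecular formula is C4H6.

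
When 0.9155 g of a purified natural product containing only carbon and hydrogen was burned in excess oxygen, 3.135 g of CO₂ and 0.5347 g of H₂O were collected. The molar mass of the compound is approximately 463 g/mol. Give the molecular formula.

mol C = 3.135 g CO₂ ÷ 44.009 g/mol = 0.071235 mol
mol H = 2 × 0.5347 g H₂O ÷ 18.015 g/mol = 0.059362 mol
Divide by the smallest (0.059362 mol): C 1.200, H 1.000
Multiplying each by 5 gives whole numbers: C 6.00, H 5.00
Empirical formula: C6H5
Empirical-formula mass = 77.11 g/mol; 463 ÷ 77.11 ≈ 6, so the molecular formula is C36H30.

C36H30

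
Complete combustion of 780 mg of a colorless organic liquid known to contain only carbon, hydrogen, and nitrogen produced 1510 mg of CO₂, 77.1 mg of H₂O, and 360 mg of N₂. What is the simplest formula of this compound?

C4HN3

mol C = 1.51 g CO₂ ÷ 44.009 g/mol = 0.03431 mol
mol H = 2 × 0.0771 g H₂O ÷ 18.015 g/mol = 0.008560 mol
mol N = 2 × 0.360 g N₂ ÷ 28.014 g/mol = 0.02570 mol
Divide by the smallest (0.008560 mol): C 4.009, H 1.000, N 3.003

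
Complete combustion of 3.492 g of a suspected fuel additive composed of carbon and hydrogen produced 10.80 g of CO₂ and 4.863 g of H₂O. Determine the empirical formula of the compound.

C5H11

mol C = 10.80 g CO₂ ÷ 44.009 g/mol = 0.24540 mol
mol H = 2 × 4.863 g H₂O ÷ 18.015 g/mol = 0.53988 mol
Divide by the smallest (0.24540 mol): C 1.000, H 2.200
Multiplying each by 5 gives whole numbers: C 5.00, H 11.00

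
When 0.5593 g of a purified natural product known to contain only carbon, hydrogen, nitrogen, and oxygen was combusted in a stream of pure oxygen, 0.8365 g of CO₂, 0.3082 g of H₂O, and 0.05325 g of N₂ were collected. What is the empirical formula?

C5H9NO4

mol C = 0.8365 g CO₂ ÷ 44.009 g/mol = 0.019007 mol
mol H = 2 × 0.3082 g H₂O ÷ 18.015 g/mol = 0.034216 mol
mol N = 2 × 0.05325 g N₂ ÷ 28.014 g/mol = 0.0038017 mol
mass O = 0.5593 − (0.22830 + 0.034490 + 0.053250) = 0.24326 g → mol O = 0.24326 ÷ 15.999 = 0.015205 mol
Divide by the smallest (0.0038017 mol): C 5.000, H 9.000, N 1.000, O 4.000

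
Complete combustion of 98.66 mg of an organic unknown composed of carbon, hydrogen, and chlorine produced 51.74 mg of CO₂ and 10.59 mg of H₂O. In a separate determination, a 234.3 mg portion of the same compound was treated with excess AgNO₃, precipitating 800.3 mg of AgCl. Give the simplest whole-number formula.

CHCl2

mol C = 0.05174 g CO₂ ÷ 44.009 g/mol = 0.0011757 mol
mol H = 2 × 0.01059 g H₂O ÷ 18.015 g/mol = 0.0011757 mol
From the AgCl data: mol Cl per gram of compound = (0.8003 ÷ 143.318) ÷ 0.2343 = 0.023833 mol/g, so in the 0.09866 g combustion sample mol Cl = 0.0023514 mol
Divide by the smallest (0.0011757 mol): C 1.000, H 1.000, Cl 2.000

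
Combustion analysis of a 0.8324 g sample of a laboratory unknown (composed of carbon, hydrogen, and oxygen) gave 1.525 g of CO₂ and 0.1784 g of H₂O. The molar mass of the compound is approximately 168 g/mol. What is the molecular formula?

C7H4O5

mol C = 1.525 g CO₂ ÷ 44.009 g/mol = 0.034652 mol
mol H = 2 × 0.1784 g H₂O ÷ 18.015 g/mol = 0.019806 mol
mass O = 0.8324 − (0.41621 + 0.019964) = 0.39623 g → mol O = 0.39623 ÷ 15.999 = 0.024766 mol
Divide by the smallest (0.019806 mol): C 1.750, H 1.000, O 1.250
Multiplying each by 4 gives whole numbers: C 7.00, H 4.00, O 5.00
Empirical formula: C7H4O5
Empirical-formula mass = 168.10 g/mol; 168 ÷ 168.10 ≈ 1, so the molecular formula is C7H4O5.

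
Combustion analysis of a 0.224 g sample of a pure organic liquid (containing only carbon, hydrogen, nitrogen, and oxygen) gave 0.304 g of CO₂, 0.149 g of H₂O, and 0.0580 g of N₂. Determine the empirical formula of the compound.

C5H12N3O3

mol C = 0.304 g CO₂ ÷ 44.009 g/mol = 0.006908 mol
mol H = 2 × 0.149 g H₂O ÷ 18.015 g/mol = 0.01654 mol
mol N = 2 × 0.0580 g N₂ ÷ 28.014 g/mol = 0.004141 mol
mass O = 0.224 − (0.08297 + 0.01667 + 0.05800) = 0.06636 g → mol O = 0.06636 ÷ 15.999 = 0.004148 mol
Divide by the smallest (0.004141 mol): C 1.668, H 3.995, N 1.000, O 1.002
Multiplying each by 3 gives whole numbers: C 5.00, H 11.98, N 3.00, O 3.00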